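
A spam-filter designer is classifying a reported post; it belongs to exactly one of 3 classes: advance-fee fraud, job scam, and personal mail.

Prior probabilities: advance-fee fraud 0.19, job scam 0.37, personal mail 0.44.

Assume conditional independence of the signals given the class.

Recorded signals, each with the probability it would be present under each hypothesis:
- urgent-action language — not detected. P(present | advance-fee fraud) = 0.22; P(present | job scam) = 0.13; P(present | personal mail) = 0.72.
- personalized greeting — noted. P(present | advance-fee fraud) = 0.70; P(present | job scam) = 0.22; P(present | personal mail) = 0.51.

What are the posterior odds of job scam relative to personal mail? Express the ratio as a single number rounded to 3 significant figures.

Posterior odds equal prior odds times the likelihood ratio; only the two competing hypotheses matter (using 1 − P(present | H) for each absent signal).
  job scam: 0.37 × (1 − 0.13) × 0.22 = 0.070818
  personal mail: 0.44 × (1 − 0.72) × 0.51 = 0.062832
Odds(job scam : personal mail) = 0.070818 / 0.062832 ≈ 1.13.

1.13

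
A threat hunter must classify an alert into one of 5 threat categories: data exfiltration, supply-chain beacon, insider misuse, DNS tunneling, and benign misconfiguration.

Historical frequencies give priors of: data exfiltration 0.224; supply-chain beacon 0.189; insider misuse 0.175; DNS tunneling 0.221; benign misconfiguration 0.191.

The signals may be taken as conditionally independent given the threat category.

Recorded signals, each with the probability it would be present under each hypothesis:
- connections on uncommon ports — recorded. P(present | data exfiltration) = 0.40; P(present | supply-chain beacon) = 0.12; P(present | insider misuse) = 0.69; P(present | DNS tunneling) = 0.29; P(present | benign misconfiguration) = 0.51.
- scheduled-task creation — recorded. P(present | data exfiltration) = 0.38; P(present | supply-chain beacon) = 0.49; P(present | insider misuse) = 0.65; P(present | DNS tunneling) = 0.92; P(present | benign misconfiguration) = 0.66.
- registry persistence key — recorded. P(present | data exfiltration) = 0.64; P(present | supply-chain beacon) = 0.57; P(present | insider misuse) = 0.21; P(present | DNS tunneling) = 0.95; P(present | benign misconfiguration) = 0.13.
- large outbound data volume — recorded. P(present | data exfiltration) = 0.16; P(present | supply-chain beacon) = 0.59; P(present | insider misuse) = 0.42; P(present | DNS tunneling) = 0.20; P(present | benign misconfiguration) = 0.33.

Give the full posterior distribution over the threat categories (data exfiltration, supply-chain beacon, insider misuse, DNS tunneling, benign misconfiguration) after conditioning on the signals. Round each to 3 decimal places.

By Bayes' rule with conditional independence, the unnormalized weight for each hypothesis is prior × ∏ likelihoods:
  data exfiltration: 0.224 × 0.40 × 0.38 × 0.64 × 0.16 = 0.0034865
  supply-chain beacon: 0.189 × 0.12 × 0.49 × 0.57 × 0.59 = 0.0037374
  insider misuse: 0.175 × 0.69 × 0.65 × 0.21 × 0.42 = 0.0069226
  DNS tunneling: 0.221 × 0.29 × 0.92 × 0.95 × 0.20 = 0.011203
  benign misconfiguration: 0.191 × 0.51 × 0.66 × 0.13 × 0.33 = 0.0027581
Marginal likelihood of the evidence = 0.028107.
P(data exfiltration | evidence) = 0.0034865 / 0.028107 ≈ 0.124
P(supply-chain beacon | evidence) = 0.0037374 / 0.028107 ≈ 0.133
P(insider misuse | evidence) = 0.0069226 / 0.028107 ≈ 0.246
P(DNS tunneling | evidence) = 0.011203 / 0.028107 ≈ 0.399
P(benign misconfiguration | evidence) = 0.0027581 / 0.028107 ≈ 0.098

0.124, 0.133, 0.246, 0.399, 0.098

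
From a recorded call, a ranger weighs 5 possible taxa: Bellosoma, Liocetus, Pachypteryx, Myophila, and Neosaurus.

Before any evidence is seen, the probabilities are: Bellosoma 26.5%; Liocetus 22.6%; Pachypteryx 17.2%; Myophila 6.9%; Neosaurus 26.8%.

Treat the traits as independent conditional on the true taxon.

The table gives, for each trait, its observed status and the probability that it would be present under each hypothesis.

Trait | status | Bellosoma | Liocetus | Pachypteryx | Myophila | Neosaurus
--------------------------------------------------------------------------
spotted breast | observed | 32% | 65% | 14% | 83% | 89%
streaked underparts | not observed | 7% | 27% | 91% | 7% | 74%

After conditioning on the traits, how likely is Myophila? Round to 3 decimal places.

0.175

By Bayes' rule with conditional independence, the unnormalized weight for each hypothesis is prior × ∏ likelihoods (using 1 − P(present | H) for each absent trait):
  Bellosoma: 0.265 × 0.32 × (1 − 0.07) = 0.078864
  Liocetus: 0.226 × 0.65 × (1 − 0.27) = 0.10724
  Pachypteryx: 0.172 × 0.14 × (1 − 0.91) = 0.0021672
  Myophila: 0.069 × 0.83 × (1 − 0.07) = 0.053261
  Neosaurus: 0.268 × 0.89 × (1 − 0.74) = 0.062015
Marginal likelihood of the evidence = 0.30354.
P(Myophila | evidence) = 0.053261 / 0.30354 ≈ 0.175.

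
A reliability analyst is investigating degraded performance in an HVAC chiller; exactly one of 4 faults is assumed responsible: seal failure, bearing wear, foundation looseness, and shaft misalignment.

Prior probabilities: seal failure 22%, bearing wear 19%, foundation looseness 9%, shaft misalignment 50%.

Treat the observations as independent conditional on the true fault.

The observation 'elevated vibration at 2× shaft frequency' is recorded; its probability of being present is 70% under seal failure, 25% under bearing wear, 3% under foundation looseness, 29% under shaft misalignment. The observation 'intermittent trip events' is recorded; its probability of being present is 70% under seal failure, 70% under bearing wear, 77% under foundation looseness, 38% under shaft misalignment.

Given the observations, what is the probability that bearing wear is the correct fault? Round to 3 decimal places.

By Bayes' rule with conditional independence, the unnormalized weight for each hypothesis is prior × ∏ likelihoods:
  seal failure: 0.22 × 0.70 × 0.70 = 0.1078
  bearing wear: 0.19 × 0.25 × 0.70 = 0.03325
  foundation looseness: 0.09 × 0.03 × 0.77 = 0.002079
  shaft misalignment: 0.50 × 0.29 × 0.38 = 0.0551
Marginal likelihood of the evidence = 0.19823.
P(bearing wear | evidence) = 0.03325 / 0.19823 ≈ 0.168.

0.168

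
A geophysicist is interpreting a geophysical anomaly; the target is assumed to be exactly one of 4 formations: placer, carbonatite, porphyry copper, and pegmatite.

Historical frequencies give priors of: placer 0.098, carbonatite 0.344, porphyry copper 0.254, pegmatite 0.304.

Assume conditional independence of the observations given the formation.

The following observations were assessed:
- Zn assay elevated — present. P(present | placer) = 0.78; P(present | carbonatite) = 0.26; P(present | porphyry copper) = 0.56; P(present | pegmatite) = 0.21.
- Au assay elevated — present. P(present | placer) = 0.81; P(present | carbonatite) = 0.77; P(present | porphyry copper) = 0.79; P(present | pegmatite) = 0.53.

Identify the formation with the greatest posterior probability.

For each hypothesis, the unnormalized posterior weight is prior × product of the observation likelihoods:
  placer: 0.098 × 0.78 × 0.81 = 0.061916
  carbonatite: 0.344 × 0.26 × 0.77 = 0.068869
  porphyry copper: 0.254 × 0.56 × 0.79 = 0.11237
  pegmatite: 0.304 × 0.21 × 0.53 = 0.033835
Normalizing constant Z = 0.061916 + 0.068869 + 0.11237 + 0.033835 = 0.27699.
P(placer | evidence) ≈ 0.061916 / 0.27699 ≈ 0.224
P(carbonatite | evidence) ≈ 0.068869 / 0.27699 ≈ 0.249
P(porphyry copper | evidence) ≈ 0.11237 / 0.27699 ≈ 0.406
P(pegmatite | evidence) ≈ 0.033835 / 0.27699 ≈ 0.122
The largest is 0.406, so porphyry copper is most probable.

porphyry copper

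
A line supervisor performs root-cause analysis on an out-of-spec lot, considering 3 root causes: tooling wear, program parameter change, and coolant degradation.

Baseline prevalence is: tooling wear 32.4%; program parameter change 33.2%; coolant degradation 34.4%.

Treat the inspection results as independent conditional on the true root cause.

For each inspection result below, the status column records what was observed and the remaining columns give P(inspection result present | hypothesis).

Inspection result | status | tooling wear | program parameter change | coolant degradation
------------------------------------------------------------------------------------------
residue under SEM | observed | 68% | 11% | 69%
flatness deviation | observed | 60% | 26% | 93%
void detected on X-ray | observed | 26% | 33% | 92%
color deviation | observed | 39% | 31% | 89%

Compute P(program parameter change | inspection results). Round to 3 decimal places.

For each hypothesis, the unnormalized posterior weight is prior × product of the inspection result likelihoods:
  tooling wear: 0.324 × 0.68 × 0.60 × 0.26 × 0.39 = 0.013404
  program parameter change: 0.332 × 0.11 × 0.26 × 0.33 × 0.31 = 0.00097136
  coolant degradation: 0.344 × 0.69 × 0.93 × 0.92 × 0.89 = 0.18075
Normalizing constant Z = 0.013404 + 0.00097136 + 0.18075 = 0.19512.
P(program parameter change | evidence) = 0.00097136 / 0.19512 ≈ 0.005.

0.005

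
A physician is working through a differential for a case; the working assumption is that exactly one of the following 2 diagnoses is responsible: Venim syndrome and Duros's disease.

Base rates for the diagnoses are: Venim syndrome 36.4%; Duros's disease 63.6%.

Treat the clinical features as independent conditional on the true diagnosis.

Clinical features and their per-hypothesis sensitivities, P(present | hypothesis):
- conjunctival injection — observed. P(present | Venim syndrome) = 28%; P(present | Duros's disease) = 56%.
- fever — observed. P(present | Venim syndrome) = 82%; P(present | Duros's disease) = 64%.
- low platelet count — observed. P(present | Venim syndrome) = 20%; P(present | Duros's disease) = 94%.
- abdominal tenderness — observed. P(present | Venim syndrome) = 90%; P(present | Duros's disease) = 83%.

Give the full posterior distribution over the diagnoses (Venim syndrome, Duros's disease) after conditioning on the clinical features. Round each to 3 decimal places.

For each hypothesis, the unnormalized posterior weight is prior × product of the clinical feature likelihoods:
  Venim syndrome: 0.364 × 0.28 × 0.82 × 0.20 × 0.90 = 0.015043
  Duros's disease: 0.636 × 0.56 × 0.64 × 0.94 × 0.83 = 0.17784
Marginal likelihood of the evidence = 0.19288.
P(Venim syndrome | evidence) = 0.015043 / 0.19288 ≈ 0.078
P(Duros's disease | evidence) = 0.17784 / 0.19288 ≈ 0.922

0.078, 0.922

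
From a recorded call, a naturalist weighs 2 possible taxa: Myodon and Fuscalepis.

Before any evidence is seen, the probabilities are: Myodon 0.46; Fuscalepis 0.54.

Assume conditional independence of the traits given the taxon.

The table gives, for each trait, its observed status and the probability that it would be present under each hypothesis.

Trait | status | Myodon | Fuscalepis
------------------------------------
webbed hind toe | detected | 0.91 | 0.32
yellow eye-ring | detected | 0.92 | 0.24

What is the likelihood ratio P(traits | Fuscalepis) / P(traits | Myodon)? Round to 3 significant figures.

The Bayes factor is the ratio of the joint likelihoods of the trait pattern under the two hypotheses.
  Fuscalepis: 0.32 × 0.24 = 0.0768
  Myodon: 0.91 × 0.92 = 0.8372
Bayes factor = 0.0768 / 0.8372 ≈ 0.0917

0.0917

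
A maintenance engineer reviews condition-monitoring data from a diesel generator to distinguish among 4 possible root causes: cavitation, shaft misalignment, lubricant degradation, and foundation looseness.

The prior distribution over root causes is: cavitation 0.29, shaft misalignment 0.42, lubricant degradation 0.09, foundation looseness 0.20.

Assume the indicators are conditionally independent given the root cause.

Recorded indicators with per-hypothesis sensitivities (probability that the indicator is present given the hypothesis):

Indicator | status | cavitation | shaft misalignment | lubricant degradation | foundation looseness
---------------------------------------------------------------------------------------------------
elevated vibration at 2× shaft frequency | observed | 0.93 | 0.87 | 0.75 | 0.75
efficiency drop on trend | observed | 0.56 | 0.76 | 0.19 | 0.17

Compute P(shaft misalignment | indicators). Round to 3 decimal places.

By Bayes' rule with conditional independence, the unnormalized weight for each hypothesis is prior × ∏ likelihoods:
  cavitation: 0.29 × 0.93 × 0.56 = 0.15103
  shaft misalignment: 0.42 × 0.87 × 0.76 = 0.2777
  lubricant degradation: 0.09 × 0.75 × 0.19 = 0.012825
  foundation looseness: 0.20 × 0.75 × 0.17 = 0.0255
Marginal likelihood of the evidence = 0.46706.
P(shaft misalignment | evidence) = 0.2777 / 0.46706 ≈ 0.595.

0.595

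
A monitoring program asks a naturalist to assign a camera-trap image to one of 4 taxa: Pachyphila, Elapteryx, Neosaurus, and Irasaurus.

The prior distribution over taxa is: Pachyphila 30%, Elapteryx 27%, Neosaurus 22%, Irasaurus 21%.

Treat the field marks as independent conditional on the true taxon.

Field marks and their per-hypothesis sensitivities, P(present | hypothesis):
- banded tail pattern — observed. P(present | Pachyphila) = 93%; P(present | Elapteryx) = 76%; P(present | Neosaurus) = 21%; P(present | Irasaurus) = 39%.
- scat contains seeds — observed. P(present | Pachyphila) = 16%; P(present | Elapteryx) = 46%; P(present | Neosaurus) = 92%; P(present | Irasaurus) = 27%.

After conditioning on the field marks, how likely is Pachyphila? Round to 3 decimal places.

0.219

For each hypothesis, the unnormalized posterior weight is prior × product of the field mark likelihoods:
  Pachyphila: 0.30 × 0.93 × 0.16 = 0.04464
  Elapteryx: 0.27 × 0.76 × 0.46 = 0.094392
  Neosaurus: 0.22 × 0.21 × 0.92 = 0.042504
  Irasaurus: 0.21 × 0.39 × 0.27 = 0.022113
Normalizing constant Z = 0.04464 + 0.094392 + 0.042504 + 0.022113 = 0.20365.
P(Pachyphila | evidence) = 0.04464 / 0.20365 ≈ 0.219.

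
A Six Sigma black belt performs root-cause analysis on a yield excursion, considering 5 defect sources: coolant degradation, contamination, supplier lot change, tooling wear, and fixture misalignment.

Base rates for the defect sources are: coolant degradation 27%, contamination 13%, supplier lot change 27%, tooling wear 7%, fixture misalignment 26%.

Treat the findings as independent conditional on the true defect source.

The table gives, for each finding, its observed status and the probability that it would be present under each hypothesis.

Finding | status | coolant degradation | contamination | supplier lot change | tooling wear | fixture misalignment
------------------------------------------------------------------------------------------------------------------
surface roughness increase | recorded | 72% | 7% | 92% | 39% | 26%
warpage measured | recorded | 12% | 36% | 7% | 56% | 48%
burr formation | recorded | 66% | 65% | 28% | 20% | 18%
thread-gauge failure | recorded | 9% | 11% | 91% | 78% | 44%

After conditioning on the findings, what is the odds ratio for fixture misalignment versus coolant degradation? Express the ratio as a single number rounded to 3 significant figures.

Unnormalized posterior weight (prior times the finding likelihoods) for each of the two hypotheses:
  fixture misalignment: 0.26 × 0.26 × 0.48 × 0.18 × 0.44 = 0.0025699
  coolant degradation: 0.27 × 0.72 × 0.12 × 0.66 × 0.09 = 0.0013857
Posterior odds = 0.0025699 / 0.0013857 ≈ 1.85.

1.85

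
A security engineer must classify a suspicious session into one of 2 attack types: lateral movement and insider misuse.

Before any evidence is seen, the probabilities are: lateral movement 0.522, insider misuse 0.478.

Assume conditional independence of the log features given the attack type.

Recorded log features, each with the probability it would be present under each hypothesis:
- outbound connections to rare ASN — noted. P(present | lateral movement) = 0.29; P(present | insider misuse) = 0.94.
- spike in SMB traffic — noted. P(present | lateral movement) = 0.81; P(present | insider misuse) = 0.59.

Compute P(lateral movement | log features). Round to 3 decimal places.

For each hypothesis, the unnormalized posterior weight is prior × product of the log feature likelihoods:
  lateral movement: 0.522 × 0.29 × 0.81 = 0.12262
  insider misuse: 0.478 × 0.94 × 0.59 = 0.2651
Marginal likelihood of the evidence = 0.38772.
P(lateral movement | evidence) = 0.12262 / 0.38772 ≈ 0.316.

0.316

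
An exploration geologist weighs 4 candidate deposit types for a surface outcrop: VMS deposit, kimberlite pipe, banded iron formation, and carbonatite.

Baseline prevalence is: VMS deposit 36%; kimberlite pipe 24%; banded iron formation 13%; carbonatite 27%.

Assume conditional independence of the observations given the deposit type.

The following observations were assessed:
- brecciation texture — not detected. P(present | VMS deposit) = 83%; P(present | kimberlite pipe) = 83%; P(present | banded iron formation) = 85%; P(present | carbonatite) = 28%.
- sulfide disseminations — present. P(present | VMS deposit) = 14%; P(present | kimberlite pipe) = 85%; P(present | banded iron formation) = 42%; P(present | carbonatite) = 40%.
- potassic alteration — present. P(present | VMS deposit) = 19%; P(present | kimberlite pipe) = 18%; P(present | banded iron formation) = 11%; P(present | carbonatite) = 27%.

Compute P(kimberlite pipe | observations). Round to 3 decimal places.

0.210

For each hypothesis, the unnormalized posterior weight is prior × product of the observation likelihoods (using 1 − P(present | H) for each absent observation):
  VMS deposit: 0.36 × (1 − 0.83) × 0.14 × 0.19 = 0.0016279
  kimberlite pipe: 0.24 × (1 − 0.83) × 0.85 × 0.18 = 0.0062424
  banded iron formation: 0.13 × (1 − 0.85) × 0.42 × 0.11 = 0.0009009
  carbonatite: 0.27 × (1 − 0.28) × 0.40 × 0.27 = 0.020995
The unnormalized weights sum to 0.029766.
P(kimberlite pipe | evidence) = 0.0062424 / 0.029766 ≈ 0.210.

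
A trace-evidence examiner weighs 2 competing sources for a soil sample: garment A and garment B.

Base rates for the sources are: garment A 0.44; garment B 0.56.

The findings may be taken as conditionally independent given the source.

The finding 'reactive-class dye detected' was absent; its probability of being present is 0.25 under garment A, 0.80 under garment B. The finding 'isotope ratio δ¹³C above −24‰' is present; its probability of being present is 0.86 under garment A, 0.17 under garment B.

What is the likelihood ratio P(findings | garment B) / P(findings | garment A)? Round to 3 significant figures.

0.0527

Take the product of per-finding likelihoods under each hypothesis (using 1 − P(present | H) for each absent finding), then divide.
  garment B: (1 − 0.80) × 0.17 = 0.034
  garment A: (1 − 0.25) × 0.86 = 0.645
Bayes factor = 0.034 / 0.645 ≈ 0.0527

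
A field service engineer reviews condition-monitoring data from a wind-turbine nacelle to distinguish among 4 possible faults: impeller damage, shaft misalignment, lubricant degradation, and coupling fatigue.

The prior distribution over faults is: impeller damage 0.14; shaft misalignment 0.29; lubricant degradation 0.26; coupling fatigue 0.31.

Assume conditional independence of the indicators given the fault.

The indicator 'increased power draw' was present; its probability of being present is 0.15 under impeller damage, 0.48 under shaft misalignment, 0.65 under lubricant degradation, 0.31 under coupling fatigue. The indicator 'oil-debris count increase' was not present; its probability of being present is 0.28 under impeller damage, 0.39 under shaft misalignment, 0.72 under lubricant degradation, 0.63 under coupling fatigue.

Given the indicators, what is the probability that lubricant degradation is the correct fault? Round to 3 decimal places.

0.259

By Bayes' rule with conditional independence, the unnormalized weight for each hypothesis is prior × ∏ likelihoods (using 1 − P(present | H) for each absent indicator):
  impeller damage: 0.14 × 0.15 × (1 − 0.28) = 0.01512
  shaft misalignment: 0.29 × 0.48 × (1 − 0.39) = 0.084912
  lubricant degradation: 0.26 × 0.65 × (1 − 0.72) = 0.04732
  coupling fatigue: 0.31 × 0.31 × (1 − 0.63) = 0.035557
The unnormalized weights sum to 0.18291.
P(lubricant degradation | evidence) = 0.04732 / 0.18291 ≈ 0.259.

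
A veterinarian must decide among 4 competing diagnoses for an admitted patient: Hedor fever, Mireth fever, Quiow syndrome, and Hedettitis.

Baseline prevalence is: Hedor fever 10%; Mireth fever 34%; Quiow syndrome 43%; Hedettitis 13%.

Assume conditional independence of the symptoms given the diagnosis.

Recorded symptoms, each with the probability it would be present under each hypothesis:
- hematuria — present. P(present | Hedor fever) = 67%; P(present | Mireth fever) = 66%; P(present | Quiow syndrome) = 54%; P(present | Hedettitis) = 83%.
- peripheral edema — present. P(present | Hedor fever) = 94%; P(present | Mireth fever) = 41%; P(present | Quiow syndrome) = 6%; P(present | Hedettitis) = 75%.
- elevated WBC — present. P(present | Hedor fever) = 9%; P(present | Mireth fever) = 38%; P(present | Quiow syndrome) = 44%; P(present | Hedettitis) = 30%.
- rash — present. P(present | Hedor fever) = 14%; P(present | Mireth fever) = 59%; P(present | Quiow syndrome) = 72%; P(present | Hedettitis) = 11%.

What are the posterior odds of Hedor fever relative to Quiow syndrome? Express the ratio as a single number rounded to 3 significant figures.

The normalizing constant cancels in an odds ratio, so compute prior × likelihood for the two hypotheses only:
  Hedor fever: 0.10 × 0.67 × 0.94 × 0.09 × 0.14 = 0.00079355
  Quiow syndrome: 0.43 × 0.54 × 0.06 × 0.44 × 0.72 = 0.0044137
Posterior odds = 0.00079355 / 0.0044137 ≈ 0.180.

0.180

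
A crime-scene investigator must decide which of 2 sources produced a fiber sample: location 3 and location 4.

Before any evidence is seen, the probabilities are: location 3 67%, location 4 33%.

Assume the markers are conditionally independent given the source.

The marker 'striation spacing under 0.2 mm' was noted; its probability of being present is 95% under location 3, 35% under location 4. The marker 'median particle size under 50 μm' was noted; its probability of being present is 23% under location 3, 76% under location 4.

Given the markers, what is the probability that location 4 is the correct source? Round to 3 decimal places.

By Bayes' rule with conditional independence, the unnormalized weight for each hypothesis is prior × ∏ likelihoods:
  location 3: 0.67 × 0.95 × 0.23 = 0.14639
  location 4: 0.33 × 0.35 × 0.76 = 0.08778
Normalizing constant Z = 0.14639 + 0.08778 = 0.23417.
P(location 4 | evidence) = 0.08778 / 0.23417 ≈ 0.375.

0.375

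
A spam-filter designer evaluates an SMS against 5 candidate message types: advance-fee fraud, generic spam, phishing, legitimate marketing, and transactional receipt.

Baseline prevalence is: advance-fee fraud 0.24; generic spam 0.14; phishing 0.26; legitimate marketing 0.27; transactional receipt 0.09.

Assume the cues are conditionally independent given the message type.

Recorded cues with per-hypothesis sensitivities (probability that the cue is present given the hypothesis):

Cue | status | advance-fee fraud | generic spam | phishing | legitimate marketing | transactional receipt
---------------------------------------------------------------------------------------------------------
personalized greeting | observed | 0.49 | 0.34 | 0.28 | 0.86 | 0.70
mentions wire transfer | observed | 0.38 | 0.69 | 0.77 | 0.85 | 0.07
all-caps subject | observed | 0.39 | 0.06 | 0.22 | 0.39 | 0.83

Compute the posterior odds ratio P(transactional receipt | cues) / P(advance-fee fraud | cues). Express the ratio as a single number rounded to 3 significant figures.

0.210

Posterior odds equal prior odds times the likelihood ratio; only the two competing hypotheses matter.
  transactional receipt: 0.09 × 0.70 × 0.07 × 0.83 = 0.0036603
  advance-fee fraud: 0.24 × 0.49 × 0.38 × 0.39 = 0.017428
Odds(transactional receipt : advance-fee fraud) = 0.0036603 / 0.017428 ≈ 0.210.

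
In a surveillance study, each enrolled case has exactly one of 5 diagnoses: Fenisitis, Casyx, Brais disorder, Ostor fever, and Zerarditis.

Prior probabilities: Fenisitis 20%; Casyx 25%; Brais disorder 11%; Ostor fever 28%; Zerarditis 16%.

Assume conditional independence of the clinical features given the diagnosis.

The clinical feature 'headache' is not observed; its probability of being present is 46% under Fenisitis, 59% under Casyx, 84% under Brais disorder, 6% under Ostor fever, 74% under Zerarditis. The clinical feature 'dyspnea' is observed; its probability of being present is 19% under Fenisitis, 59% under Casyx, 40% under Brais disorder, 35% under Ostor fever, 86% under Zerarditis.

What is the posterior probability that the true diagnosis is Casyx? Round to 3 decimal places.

For each hypothesis, the unnormalized posterior weight is prior × product of the clinical feature likelihoods (using 1 − P(present | H) for each absent clinical feature):
  Fenisitis: 0.20 × (1 − 0.46) × 0.19 = 0.02052
  Casyx: 0.25 × (1 − 0.59) × 0.59 = 0.060475
  Brais disorder: 0.11 × (1 − 0.84) × 0.40 = 0.00704
  Ostor fever: 0.28 × (1 − 0.06) × 0.35 = 0.09212
  Zerarditis: 0.16 × (1 − 0.74) × 0.86 = 0.035776
The unnormalized weights sum to 0.21593.
P(Casyx | evidence) = 0.060475 / 0.21593 ≈ 0.280.

0.280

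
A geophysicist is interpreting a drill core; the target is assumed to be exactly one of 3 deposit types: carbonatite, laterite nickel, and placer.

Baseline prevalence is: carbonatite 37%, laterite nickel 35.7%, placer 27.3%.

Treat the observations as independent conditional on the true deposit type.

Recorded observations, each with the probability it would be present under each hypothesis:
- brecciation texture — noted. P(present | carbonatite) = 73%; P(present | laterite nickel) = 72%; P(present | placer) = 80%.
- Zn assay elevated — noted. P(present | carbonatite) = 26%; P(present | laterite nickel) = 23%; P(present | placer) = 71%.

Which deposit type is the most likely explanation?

placer

Multiply each prior by the joint likelihood of the evidence pattern:
  carbonatite: 0.370 × 0.73 × 0.26 = 0.070226
  laterite nickel: 0.357 × 0.72 × 0.23 = 0.059119
  placer: 0.273 × 0.80 × 0.71 = 0.15506
The unnormalized weights sum to 0.28441.
P(carbonatite | evidence) ≈ 0.070226 / 0.28441 ≈ 0.247
P(laterite nickel | evidence) ≈ 0.059119 / 0.28441 ≈ 0.208
P(placer | evidence) ≈ 0.15506 / 0.28441 ≈ 0.545
The largest is 0.545, so placer is most probable.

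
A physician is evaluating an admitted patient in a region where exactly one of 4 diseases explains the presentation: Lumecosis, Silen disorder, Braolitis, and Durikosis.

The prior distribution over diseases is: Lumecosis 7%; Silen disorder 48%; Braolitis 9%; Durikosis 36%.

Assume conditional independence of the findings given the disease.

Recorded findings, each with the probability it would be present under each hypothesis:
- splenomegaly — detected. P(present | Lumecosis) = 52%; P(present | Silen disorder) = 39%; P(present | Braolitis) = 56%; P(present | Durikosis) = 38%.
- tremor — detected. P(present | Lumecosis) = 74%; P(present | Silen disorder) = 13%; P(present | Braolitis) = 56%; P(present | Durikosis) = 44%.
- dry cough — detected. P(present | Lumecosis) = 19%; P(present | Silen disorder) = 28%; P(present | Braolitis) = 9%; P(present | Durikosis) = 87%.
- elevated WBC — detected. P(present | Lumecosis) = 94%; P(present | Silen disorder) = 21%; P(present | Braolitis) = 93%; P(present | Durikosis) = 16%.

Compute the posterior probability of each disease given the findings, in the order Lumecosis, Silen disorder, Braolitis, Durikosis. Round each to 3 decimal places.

For each hypothesis, the unnormalized posterior weight is prior × product of the finding likelihoods:
  Lumecosis: 0.07 × 0.52 × 0.74 × 0.19 × 0.94 = 0.0048108
  Silen disorder: 0.48 × 0.39 × 0.13 × 0.28 × 0.21 = 0.001431
  Braolitis: 0.09 × 0.56 × 0.56 × 0.09 × 0.93 = 0.0023623
  Durikosis: 0.36 × 0.38 × 0.44 × 0.87 × 0.16 = 0.0083787
Normalizing constant Z = 0.0048108 + 0.001431 + 0.0023623 + 0.0083787 = 0.016983.
P(Lumecosis | evidence) = 0.0048108 / 0.016983 ≈ 0.283
P(Silen disorder | evidence) = 0.001431 / 0.016983 ≈ 0.084
P(Braolitis | evidence) = 0.0023623 / 0.016983 ≈ 0.139
P(Durikosis | evidence) = 0.0083787 / 0.016983 ≈ 0.493

0.283, 0.084, 0.139, 0.493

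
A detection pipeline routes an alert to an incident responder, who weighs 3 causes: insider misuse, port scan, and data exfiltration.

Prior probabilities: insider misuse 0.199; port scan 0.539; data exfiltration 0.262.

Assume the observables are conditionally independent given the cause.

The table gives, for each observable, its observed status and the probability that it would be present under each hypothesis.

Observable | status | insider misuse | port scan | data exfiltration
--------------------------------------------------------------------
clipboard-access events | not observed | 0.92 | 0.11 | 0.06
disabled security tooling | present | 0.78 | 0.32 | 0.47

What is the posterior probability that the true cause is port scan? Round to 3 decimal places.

By Bayes' rule with conditional independence, the unnormalized weight for each hypothesis is prior × ∏ likelihoods (using 1 − P(present | H) for each absent observable):
  insider misuse: 0.199 × (1 − 0.92) × 0.78 = 0.012418
  port scan: 0.539 × (1 − 0.11) × 0.32 = 0.15351
  data exfiltration: 0.262 × (1 − 0.06) × 0.47 = 0.11575
Marginal likelihood of the evidence = 0.28168.
P(port scan | evidence) = 0.15351 / 0.28168 ≈ 0.545.

0.545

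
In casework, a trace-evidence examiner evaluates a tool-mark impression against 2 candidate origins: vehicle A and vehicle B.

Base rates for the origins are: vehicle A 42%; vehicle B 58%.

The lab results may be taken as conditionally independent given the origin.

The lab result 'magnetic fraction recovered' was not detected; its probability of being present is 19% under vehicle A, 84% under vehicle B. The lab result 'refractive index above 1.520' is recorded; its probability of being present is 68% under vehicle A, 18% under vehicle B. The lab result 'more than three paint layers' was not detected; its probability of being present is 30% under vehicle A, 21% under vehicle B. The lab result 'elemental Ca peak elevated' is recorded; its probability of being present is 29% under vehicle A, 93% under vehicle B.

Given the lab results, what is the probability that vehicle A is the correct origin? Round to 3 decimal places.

For each hypothesis, the unnormalized posterior weight is prior × product of the lab result likelihoods (using 1 − P(present | H) for each absent lab result):
  vehicle A: 0.42 × (1 − 0.19) × 0.68 × (1 − 0.30) × 0.29 = 0.046961
  vehicle B: 0.58 × (1 − 0.84) × 0.18 × (1 − 0.21) × 0.93 = 0.012272
The unnormalized weights sum to 0.059234.
P(vehicle A | evidence) = 0.046961 / 0.059234 ≈ 0.793.

0.793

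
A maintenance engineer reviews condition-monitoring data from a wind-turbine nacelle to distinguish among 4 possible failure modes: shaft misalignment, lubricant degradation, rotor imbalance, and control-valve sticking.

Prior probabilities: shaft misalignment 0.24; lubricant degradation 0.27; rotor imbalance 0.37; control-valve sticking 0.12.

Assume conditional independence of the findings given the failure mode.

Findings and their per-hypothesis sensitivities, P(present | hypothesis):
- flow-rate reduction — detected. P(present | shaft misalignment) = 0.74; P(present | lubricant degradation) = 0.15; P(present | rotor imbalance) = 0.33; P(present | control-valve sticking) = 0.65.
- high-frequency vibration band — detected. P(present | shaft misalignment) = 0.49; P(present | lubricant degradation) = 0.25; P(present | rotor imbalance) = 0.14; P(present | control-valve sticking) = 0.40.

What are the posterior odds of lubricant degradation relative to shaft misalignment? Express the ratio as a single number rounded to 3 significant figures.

Unnormalized posterior weight (prior times the finding likelihoods) for each of the two hypotheses:
  lubricant degradation: 0.27 × 0.15 × 0.25 = 0.010125
  shaft misalignment: 0.24 × 0.74 × 0.49 = 0.087024
Odds(lubricant degradation : shaft misalignment) = 0.010125 / 0.087024 ≈ 0.116.

0.116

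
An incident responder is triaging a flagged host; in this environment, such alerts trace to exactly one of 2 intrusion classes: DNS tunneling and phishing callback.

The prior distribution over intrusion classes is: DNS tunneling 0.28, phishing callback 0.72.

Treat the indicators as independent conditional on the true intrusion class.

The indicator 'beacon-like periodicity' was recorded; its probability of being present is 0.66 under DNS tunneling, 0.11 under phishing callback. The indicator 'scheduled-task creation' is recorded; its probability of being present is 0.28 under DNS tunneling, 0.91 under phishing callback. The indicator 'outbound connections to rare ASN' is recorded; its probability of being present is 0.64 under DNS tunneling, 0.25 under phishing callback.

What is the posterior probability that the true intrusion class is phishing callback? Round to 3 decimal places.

Multiply each prior by the joint likelihood of the indicator pattern:
  DNS tunneling: 0.28 × 0.66 × 0.28 × 0.64 = 0.033116
  phishing callback: 0.72 × 0.11 × 0.91 × 0.25 = 0.018018
The unnormalized weights sum to 0.051134.
P(phishing callback | evidence) = 0.018018 / 0.051134 ≈ 0.352.

0.352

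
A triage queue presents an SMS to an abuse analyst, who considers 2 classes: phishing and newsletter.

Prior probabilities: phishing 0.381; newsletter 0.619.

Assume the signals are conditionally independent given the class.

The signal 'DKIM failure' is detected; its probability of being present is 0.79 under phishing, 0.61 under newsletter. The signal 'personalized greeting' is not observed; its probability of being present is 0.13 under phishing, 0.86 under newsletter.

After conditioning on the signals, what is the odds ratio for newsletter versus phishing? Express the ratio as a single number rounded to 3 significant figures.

0.202

Posterior odds equal prior odds times the likelihood ratio; only the two competing hypotheses matter (using 1 − P(present | H) for each absent signal).
  newsletter: 0.619 × 0.61 × (1 − 0.86) = 0.052863
  phishing: 0.381 × 0.79 × (1 − 0.13) = 0.26186
Posterior odds = 0.052863 / 0.26186 ≈ 0.202.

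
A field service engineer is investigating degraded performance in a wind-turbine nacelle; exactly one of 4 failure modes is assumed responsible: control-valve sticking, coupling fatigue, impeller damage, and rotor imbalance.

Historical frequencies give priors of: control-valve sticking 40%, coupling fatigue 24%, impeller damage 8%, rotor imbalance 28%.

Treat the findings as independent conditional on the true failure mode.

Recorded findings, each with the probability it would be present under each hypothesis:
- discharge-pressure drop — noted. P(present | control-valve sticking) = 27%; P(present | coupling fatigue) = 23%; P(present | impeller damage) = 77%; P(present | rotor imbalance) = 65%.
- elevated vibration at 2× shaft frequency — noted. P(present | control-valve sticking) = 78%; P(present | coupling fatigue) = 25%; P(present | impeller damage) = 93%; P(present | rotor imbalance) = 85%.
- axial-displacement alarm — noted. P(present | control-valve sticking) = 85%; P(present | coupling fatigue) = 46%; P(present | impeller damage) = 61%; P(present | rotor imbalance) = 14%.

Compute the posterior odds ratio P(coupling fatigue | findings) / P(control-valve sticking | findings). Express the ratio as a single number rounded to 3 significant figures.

0.0887

Posterior odds equal prior odds times the likelihood ratio; only the two competing hypotheses matter.
  coupling fatigue: 0.24 × 0.23 × 0.25 × 0.46 = 0.006348
  control-valve sticking: 0.40 × 0.27 × 0.78 × 0.85 = 0.071604
Odds(coupling fatigue : control-valve sticking) = 0.006348 / 0.071604 ≈ 0.0887.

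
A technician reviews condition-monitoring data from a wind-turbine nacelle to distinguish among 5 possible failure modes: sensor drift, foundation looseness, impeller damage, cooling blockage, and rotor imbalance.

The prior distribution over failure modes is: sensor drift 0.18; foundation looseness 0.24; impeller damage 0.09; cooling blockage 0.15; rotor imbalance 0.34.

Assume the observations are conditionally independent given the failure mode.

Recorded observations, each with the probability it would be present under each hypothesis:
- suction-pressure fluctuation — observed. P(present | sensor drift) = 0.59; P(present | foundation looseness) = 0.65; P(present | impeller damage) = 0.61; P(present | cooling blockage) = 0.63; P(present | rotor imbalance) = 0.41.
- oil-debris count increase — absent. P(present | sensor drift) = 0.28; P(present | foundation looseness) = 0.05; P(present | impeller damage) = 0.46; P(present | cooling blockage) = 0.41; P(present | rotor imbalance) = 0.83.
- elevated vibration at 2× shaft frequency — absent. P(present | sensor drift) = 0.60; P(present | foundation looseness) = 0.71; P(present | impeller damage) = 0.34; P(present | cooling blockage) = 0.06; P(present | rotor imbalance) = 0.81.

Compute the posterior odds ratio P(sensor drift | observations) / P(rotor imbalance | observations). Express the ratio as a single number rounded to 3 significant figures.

The normalizing constant cancels in an odds ratio, so compute prior × likelihood for the two hypotheses only (using 1 − P(present | H) for each absent observation):
  sensor drift: 0.18 × 0.59 × (1 − 0.28) × (1 − 0.60) = 0.030586
  rotor imbalance: 0.34 × 0.41 × (1 − 0.83) × (1 − 0.81) = 0.0045026
Posterior odds = 0.030586 / 0.0045026 ≈ 6.79.

6.79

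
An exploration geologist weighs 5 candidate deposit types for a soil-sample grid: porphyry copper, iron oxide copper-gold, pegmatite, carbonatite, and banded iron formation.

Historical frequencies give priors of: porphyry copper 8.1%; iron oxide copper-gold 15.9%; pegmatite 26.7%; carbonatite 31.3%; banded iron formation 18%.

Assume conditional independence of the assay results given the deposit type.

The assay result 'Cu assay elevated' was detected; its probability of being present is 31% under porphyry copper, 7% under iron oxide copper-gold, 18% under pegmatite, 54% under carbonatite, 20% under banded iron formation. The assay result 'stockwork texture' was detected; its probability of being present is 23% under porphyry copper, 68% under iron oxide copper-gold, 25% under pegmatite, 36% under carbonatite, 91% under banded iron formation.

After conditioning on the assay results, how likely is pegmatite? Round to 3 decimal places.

0.101

Multiply each prior by the joint likelihood of the assay result pattern:
  porphyry copper: 0.081 × 0.31 × 0.23 = 0.0057753
  iron oxide copper-gold: 0.159 × 0.07 × 0.68 = 0.0075684
  pegmatite: 0.267 × 0.18 × 0.25 = 0.012015
  carbonatite: 0.313 × 0.54 × 0.36 = 0.060847
  banded iron formation: 0.180 × 0.20 × 0.91 = 0.03276
The unnormalized weights sum to 0.11897.
P(pegmatite | evidence) = 0.012015 / 0.11897 ≈ 0.101.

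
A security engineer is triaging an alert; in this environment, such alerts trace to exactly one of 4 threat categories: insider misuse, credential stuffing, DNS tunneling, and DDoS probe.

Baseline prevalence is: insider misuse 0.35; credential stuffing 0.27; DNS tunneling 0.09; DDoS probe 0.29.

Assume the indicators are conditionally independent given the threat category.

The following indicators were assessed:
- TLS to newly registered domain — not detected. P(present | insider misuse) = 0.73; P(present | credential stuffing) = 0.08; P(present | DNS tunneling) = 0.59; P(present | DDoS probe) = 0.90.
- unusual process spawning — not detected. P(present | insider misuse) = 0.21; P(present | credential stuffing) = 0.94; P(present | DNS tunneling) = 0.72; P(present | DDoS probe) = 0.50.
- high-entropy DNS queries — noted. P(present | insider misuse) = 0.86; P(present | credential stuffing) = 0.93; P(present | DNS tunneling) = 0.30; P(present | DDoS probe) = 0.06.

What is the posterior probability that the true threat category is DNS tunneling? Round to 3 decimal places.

0.038

Multiply each prior by the joint likelihood of the indicator pattern (using 1 − P(present | H) for each absent indicator):
  insider misuse: 0.35 × (1 − 0.73) × (1 − 0.21) × 0.86 = 0.064203
  credential stuffing: 0.27 × (1 − 0.08) × (1 − 0.94) × 0.93 = 0.013861
  DNS tunneling: 0.09 × (1 − 0.59) × (1 − 0.72) × 0.30 = 0.0030996
  DDoS probe: 0.29 × (1 − 0.90) × (1 − 0.50) × 0.06 = 0.00087
Marginal likelihood of the evidence = 0.082034.
P(DNS tunneling | evidence) = 0.0030996 / 0.082034 ≈ 0.038.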